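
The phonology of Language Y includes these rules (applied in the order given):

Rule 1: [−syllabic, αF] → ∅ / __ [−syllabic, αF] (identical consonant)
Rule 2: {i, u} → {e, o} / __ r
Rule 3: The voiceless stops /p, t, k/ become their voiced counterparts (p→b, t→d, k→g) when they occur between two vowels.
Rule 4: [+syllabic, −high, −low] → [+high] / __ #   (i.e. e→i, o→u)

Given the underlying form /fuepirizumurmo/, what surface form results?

Rule 1 (degemination): no segment meets the environment; /fuepirizumurmo/ is unchanged.
Rule 2 (pre-rhotic lowering): /i/ is a high vowel immediately before /r/, so it lowers to [e]. /u/ is a high vowel immediately before /r/, so it lowers to [o]. /fuepirizumurmo/ → fueperizumormo.
Rule 3 (intervocalic voicing): /p/ is a voiceless stop between vowels /e/ and /e/, so it voices to [b]. /fueperizumormo/ → fueberizumormo.
Rule 4 (final vowel raising): /o/ is a mid vowel in word-final position, so it raises to [u]. /fueberizumormo/ → fueberizumormu.

fueberizumormu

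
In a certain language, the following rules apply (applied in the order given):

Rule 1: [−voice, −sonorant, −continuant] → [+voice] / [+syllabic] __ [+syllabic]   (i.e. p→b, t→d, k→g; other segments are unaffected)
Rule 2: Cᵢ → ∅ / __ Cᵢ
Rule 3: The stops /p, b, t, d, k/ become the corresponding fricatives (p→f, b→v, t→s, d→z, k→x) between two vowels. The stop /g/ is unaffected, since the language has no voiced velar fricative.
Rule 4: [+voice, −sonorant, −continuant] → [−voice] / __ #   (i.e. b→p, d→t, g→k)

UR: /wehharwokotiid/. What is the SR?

weharwogoziit

Rule 1 (intervocalic voicing): /k/ is a voiceless stop between vowels /o/ and /o/, so it voices to [g]. /t/ is a voiceless stop between vowels /o/ and /i/, so it voices to [d]. /wehharwokotiid/ → wehharwogodiid.
Rule 2 (degemination): /hh/ is a geminate; the first /h/ deletes. /wehharwogodiid/ → weharwogodiid.
Rule 3 (intervocalic spirantization): /d/ is a stop between vowels /o/ and /i/, so it spirantizes to the fricative [z]. /weharwogodiid/ → weharwogoziid.
Rule 4 (final devoicing): /d/ is a voiced stop in word-final position, so it devoices to [t]. /weharwogoziid/ → weharwogoziit.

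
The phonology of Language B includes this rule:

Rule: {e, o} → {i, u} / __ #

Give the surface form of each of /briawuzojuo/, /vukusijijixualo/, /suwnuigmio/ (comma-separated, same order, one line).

/briawuzojuo/: /o/ is a mid vowel in word-final position, so it raises to [u]. → [briawuzojuu].
/vukusijijixualo/: /o/ is a mid vowel in word-final position, so it raises to [u]. → [vukusijijixualu].
/suwnuigmio/: /o/ is a mid vowel in word-final position, so it raises to [u]. → [suwnuigmiu].

briawuzojuu, vukusijijixualu, suwnuigmiu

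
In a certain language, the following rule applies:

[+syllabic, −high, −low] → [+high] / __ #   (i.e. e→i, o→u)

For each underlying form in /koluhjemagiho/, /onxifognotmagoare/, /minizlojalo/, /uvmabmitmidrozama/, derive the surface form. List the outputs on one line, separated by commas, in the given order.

/koluhjemagiho/: /o/ is a mid vowel in word-final position, so it raises to [u]. → [koluhjemagihu].
/onxifognotmagoare/: /e/ is a mid vowel in word-final position, so it raises to [i]. → [onxifognotmagoari].
/minizlojalo/: /o/ is a mid vowel in word-final position, so it raises to [u]. → [minizlojalu].
/uvmabmitmidrozama/: the rule's environment is not met; surfaces unchanged as [uvmabmitmidrozama].

koluhjemagihu, onxifognotmagoari, minizlojalu, uvmabmitmidrozama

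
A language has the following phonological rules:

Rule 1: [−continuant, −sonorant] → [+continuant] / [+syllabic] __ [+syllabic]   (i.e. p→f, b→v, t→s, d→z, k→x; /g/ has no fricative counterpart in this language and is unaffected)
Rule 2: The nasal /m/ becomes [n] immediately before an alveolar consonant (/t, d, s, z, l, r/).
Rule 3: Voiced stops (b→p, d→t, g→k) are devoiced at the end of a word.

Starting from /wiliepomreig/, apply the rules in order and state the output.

Rule 1 (intervocalic spirantization): /p/ is a stop between vowels /e/ and /o/, so it spirantizes to the fricative [f]. /wiliepomreig/ → wiliefomreig.
Rule 2 (nasal place assimilation): /m/ precedes the alveolar consonant /r/, so it assimilates in place to [n]. /wiliefomreig/ → wiliefonreig.
Rule 3 (final devoicing): /g/ is a voiced stop in word-final position, so it devoices to [k]. /wiliefonreig/ → wiliefonreik.

wiliefonreik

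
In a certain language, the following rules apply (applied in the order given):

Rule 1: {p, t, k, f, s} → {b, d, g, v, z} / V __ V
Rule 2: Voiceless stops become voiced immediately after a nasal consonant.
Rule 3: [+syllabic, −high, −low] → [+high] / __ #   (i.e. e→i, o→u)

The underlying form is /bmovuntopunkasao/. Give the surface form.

bmovundobungazau

Rule 1 (intervocalic voicing): /p/ is a voiceless obstruent between vowels /o/ and /u/, so it voices to [b]. /s/ is a voiceless obstruent between vowels /a/ and /a/, so it voices to [z]. /bmovuntopunkasao/ → bmovuntobunkazao.
Rule 2 (post-nasal voicing): /t/ is a voiceless stop immediately after the nasal /n/, so it voices to [d]. /k/ is a voiceless stop immediately after the nasal /n/, so it voices to [g]. /bmovuntobunkazao/ → bmovundobungazao.
Rule 3 (final vowel raising): /o/ is a mid vowel in word-final position, so it raises to [u]. /bmovundobungazao/ → bmovundobungazau.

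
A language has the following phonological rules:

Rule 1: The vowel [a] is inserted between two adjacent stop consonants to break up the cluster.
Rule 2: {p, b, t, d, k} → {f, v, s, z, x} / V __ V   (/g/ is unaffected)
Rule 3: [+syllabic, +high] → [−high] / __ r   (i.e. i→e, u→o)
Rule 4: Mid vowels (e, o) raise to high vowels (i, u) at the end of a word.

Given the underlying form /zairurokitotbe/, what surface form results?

zaeroroxisosavi

Rule 1 (stop-cluster a-epenthesis): /t/ and /b/ form a stop–stop cluster, so [a] is inserted between them. /zairurokitotbe/ → zairurokitotabe.
Rule 2 (intervocalic spirantization): /k/ is a stop between vowels /o/ and /i/, so it spirantizes to the fricative [x]. /t/ is a stop between vowels /i/ and /o/, so it spirantizes to the fricative [s]. /t/ is a stop between vowels /o/ and /a/, so it spirantizes to the fricative [s]. /b/ is a stop between vowels /a/ and /e/, so it spirantizes to the fricative [v]. /zairurokitotabe/ → zairuroxisosave.
Rule 3 (pre-rhotic lowering): /i/ is a high vowel immediately before /r/, so it lowers to [e]. /u/ is a high vowel immediately before /r/, so it lowers to [o]. /zairuroxisosave/ → zaeroroxisosave.
Rule 4 (final vowel raising): /e/ is a mid vowel in word-final position, so it raises to [i]. /zaeroroxisosave/ → zaeroroxisosavi.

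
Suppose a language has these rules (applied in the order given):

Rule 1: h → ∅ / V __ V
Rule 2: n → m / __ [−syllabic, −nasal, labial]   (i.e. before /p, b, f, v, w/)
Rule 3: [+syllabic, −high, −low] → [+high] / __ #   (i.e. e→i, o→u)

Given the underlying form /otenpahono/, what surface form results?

otempaonu

Rule 1 (intervocalic h-deletion): /h/ occurs between vowels /a/ and /o/, so it deletes. /otenpahono/ → otenpaono.
Rule 2 (nasal place assimilation): /n/ precedes the labial consonant /p/, so it assimilates in place to [m]. /otenpaono/ → otempaono.
Rule 3 (final vowel raising): /o/ is a mid vowel in word-final position, so it raises to [u]. /otempaono/ → otempaonu.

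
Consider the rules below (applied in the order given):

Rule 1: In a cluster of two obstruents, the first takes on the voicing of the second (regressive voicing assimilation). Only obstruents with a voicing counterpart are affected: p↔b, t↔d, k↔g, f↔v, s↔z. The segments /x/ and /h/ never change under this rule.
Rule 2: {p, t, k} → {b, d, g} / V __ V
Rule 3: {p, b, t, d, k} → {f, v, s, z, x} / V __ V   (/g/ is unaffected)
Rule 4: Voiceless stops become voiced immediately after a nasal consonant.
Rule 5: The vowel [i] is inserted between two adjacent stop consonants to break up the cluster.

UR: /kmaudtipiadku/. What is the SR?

Rule 1 (regressive voicing assimilation): /d/ precedes the voiceless obstruent /t/, so it devoices to [t] by assimilation. /d/ precedes the voiceless obstruent /k/, so it devoices to [t] by assimilation. /kmaudtipiadku/ → kmauttipiatku.
Rule 2 (intervocalic voicing): /p/ is a voiceless stop between vowels /i/ and /i/, so it voices to [b]. /kmauttipiatku/ → kmauttibiatku.
Rule 3 (intervocalic spirantization): /b/ is a stop between vowels /i/ and /i/, so it spirantizes to the fricative [v]. /kmauttibiatku/ → kmauttiviatku.
Rule 4 (post-nasal voicing): no segment meets the environment; /kmauttiviatku/ is unchanged.
Rule 5 (stop-cluster i-epenthesis): /t/ and /t/ form a stop–stop cluster, so [i] is inserted between them. /t/ and /k/ form a stop–stop cluster, so [i] is inserted between them. /kmauttiviatku/ → kmautitiviatiku.

kmautitiviatiku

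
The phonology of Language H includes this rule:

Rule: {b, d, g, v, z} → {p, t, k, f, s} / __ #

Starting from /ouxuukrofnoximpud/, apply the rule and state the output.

ouxuukrofnoximput

/d/ is a voiced obstruent in word-final position, so it devoices to [t].
Surface form: [ouxuukrofnoximput].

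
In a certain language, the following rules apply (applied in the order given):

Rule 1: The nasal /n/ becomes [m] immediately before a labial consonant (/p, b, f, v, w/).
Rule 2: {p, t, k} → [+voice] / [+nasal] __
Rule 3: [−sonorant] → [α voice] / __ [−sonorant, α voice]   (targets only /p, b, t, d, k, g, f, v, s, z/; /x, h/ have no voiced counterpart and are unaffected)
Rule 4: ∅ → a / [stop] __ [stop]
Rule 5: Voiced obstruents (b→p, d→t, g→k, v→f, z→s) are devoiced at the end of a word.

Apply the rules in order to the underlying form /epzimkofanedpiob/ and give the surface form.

Rule 1 (nasal place assimilation): no segment meets the environment; /epzimkofanedpiob/ is unchanged.
Rule 2 (post-nasal voicing): /k/ is a voiceless stop immediately after the nasal /m/, so it voices to [g]. /epzimkofanedpiob/ → epzimgofanedpiob.
Rule 3 (regressive voicing assimilation): /p/ precedes the voiced obstruent /z/, so it voices to [b] by assimilation. /d/ precedes the voiceless obstruent /p/, so it devoices to [t] by assimilation. /epzimgofanedpiob/ → ebzimgofanetpiob.
Rule 4 (stop-cluster a-epenthesis): /t/ and /p/ form a stop–stop cluster, so [a] is inserted between them. /ebzimgofanetpiob/ → ebzimgofanetapiob.
Rule 5 (final devoicing): /b/ is a voiced obstruent in word-final position, so it devoices to [p]. /ebzimgofanetapiob/ → ebzimgofanetapiop.

ebzimgofanetapiop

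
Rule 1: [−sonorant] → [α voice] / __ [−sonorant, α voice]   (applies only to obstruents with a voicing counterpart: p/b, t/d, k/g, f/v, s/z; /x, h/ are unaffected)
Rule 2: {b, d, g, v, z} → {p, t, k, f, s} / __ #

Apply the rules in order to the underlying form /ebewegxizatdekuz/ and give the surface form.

Rule 1 (regressive voicing assimilation): /g/ precedes the voiceless obstruent /x/, so it devoices to [k] by assimilation. /t/ precedes the voiced obstruent /d/, so it voices to [d] by assimilation. /ebewegxizatdekuz/ → ebewekxizaddekuz.
Rule 2 (final devoicing): /z/ is a voiced obstruent in word-final position, so it devoices to [s]. /ebewekxizaddekuz/ → ebewekxizaddekus.

ebewekxizaddekus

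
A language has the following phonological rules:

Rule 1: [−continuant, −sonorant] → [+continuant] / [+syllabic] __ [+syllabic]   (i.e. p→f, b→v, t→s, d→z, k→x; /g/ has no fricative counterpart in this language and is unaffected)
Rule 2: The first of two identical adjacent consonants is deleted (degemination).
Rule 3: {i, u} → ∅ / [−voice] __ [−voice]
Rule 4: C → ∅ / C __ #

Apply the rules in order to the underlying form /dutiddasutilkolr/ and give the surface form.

dusidassilkol

Rule 1 (intervocalic spirantization): /t/ is a stop between vowels /u/ and /i/, so it spirantizes to the fricative [s]. /t/ is a stop between vowels /u/ and /i/, so it spirantizes to the fricative [s]. /dutiddasutilkolr/ → dusiddasusilkolr.
Rule 2 (degemination): /dd/ is a geminate; the first /d/ deletes. /dusiddasusilkolr/ → dusidasusilkolr.
Rule 3 (high vowel syncope): /u/ is a high vowel flanked by voiceless consonants /s/ and /s/, so it deletes. /dusidasusilkolr/ → dusidassilkolr.
Rule 4 (final cluster simplification): /r/ is the second consonant of a word-final cluster /lr/, so it deletes. /dusidassilkolr/ → dusidassilkol.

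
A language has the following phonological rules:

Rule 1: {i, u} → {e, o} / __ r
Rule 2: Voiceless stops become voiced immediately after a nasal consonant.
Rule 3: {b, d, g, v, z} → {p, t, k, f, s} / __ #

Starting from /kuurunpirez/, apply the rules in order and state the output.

kuorunberes

Rule 1 (pre-rhotic lowering): /u/ is a high vowel immediately before /r/, so it lowers to [o]. /i/ is a high vowel immediately before /r/, so it lowers to [e]. /kuurunpirez/ → kuorunperez.
Rule 2 (post-nasal voicing): /p/ is a voiceless stop immediately after the nasal /n/, so it voices to [b]. /kuorunperez/ → kuorunberez.
Rule 3 (final devoicing): /z/ is a voiced obstruent in word-final position, so it devoices to [s]. /kuorunberez/ → kuorunberes.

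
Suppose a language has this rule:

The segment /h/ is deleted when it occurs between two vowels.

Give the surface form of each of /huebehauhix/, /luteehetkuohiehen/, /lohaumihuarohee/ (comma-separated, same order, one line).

/huebehauhix/: /h/ occurs between vowels /e/ and /a/, so it deletes. /h/ occurs between vowels /u/ and /i/, so it deletes. → [huebeauix].
/luteehetkuohiehen/: /h/ occurs between vowels /e/ and /e/, so it deletes. /h/ occurs between vowels /o/ and /i/, so it deletes. /h/ occurs between vowels /e/ and /e/, so it deletes. → [luteeetkuoieen].
/lohaumihuarohee/: /h/ occurs between vowels /o/ and /a/, so it deletes. /h/ occurs between vowels /i/ and /u/, so it deletes. /h/ occurs between vowels /o/ and /e/, so it deletes. → [loaumiuaroee].

huebeauix, luteeetkuoieen, loaumiuaroee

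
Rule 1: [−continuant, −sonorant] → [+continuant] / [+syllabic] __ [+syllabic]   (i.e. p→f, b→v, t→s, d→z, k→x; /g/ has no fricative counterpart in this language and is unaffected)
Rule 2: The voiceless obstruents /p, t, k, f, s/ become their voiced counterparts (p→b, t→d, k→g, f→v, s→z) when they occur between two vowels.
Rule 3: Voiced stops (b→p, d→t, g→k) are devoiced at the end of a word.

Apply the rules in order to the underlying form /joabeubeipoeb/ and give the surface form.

Rule 1 (intervocalic spirantization): /b/ is a stop between vowels /a/ and /e/, so it spirantizes to the fricative [v]. /b/ is a stop between vowels /u/ and /e/, so it spirantizes to the fricative [v]. /p/ is a stop between vowels /i/ and /o/, so it spirantizes to the fricative [f]. /joabeubeipoeb/ → joaveuveifoeb.
Rule 2 (intervocalic voicing): /f/ is a voiceless obstruent between vowels /i/ and /o/, so it voices to [v]. /joaveuveifoeb/ → joaveuveivoeb.
Rule 3 (final devoicing): /b/ is a voiced stop in word-final position, so it devoices to [p]. /joaveuveivoeb/ → joaveuveivoep.

joaveuveivoep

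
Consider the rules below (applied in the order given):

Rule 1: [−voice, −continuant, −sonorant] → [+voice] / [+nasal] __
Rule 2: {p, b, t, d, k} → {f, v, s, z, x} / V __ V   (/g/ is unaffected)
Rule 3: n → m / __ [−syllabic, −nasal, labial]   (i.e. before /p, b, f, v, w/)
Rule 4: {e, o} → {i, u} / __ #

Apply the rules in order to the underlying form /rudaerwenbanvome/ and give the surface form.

Rule 1 (post-nasal voicing): no segment meets the environment; /rudaerwenbanvome/ is unchanged.
Rule 2 (intervocalic spirantization): /d/ is a stop between vowels /u/ and /a/, so it spirantizes to the fricative [z]. /rudaerwenbanvome/ → ruzaerwenbanvome.
Rule 3 (nasal place assimilation): /n/ precedes the labial consonant /b/, so it assimilates in place to [m]. /n/ precedes the labial consonant /v/, so it assimilates in place to [m]. /ruzaerwenbanvome/ → ruzaerwembamvome.
Rule 4 (final vowel raising): /e/ is a mid vowel in word-final position, so it raises to [i]. /ruzaerwembamvome/ → ruzaerwembamvomi.

ruzaerwembamvomi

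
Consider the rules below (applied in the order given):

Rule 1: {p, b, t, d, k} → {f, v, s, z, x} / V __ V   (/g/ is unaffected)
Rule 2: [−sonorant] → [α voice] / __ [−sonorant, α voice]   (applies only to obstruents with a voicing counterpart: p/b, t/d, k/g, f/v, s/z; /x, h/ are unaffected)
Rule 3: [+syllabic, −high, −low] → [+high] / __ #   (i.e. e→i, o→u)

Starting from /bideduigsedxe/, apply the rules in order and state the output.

bizezuiksetxi

Rule 1 (intervocalic spirantization): /d/ is a stop between vowels /i/ and /e/, so it spirantizes to the fricative [z]. /d/ is a stop between vowels /e/ and /u/, so it spirantizes to the fricative [z]. /bideduigsedxe/ → bizezuigsedxe.
Rule 2 (regressive voicing assimilation): /g/ precedes the voiceless obstruent /s/, so it devoices to [k] by assimilation. /d/ precedes the voiceless obstruent /x/, so it devoices to [t] by assimilation. /bizezuigsedxe/ → bizezuiksetxe.
Rule 3 (final vowel raising): /e/ is a mid vowel in word-final position, so it raises to [i]. /bizezuiksetxe/ → bizezuiksetxi.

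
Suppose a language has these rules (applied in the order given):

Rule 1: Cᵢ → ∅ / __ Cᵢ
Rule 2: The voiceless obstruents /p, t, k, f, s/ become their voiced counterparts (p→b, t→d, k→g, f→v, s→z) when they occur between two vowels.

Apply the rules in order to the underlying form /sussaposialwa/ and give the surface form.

Rule 1 (degemination): /ss/ is a geminate; the first /s/ deletes. /sussaposialwa/ → susaposialwa.
Rule 2 (intervocalic voicing): /s/ is a voiceless obstruent between vowels /u/ and /a/, so it voices to [z]. /p/ is a voiceless obstruent between vowels /a/ and /o/, so it voices to [b]. /s/ is a voiceless obstruent between vowels /o/ and /i/, so it voices to [z]. /susaposialwa/ → suzabozialwa.

suzabozialwa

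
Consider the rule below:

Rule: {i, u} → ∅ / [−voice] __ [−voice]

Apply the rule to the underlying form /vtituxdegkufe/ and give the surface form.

/i/ is a high vowel flanked by voiceless consonants /t/ and /t/, so it deletes.
/u/ is a high vowel flanked by voiceless consonants /t/ and /x/, so it deletes.
/u/ is a high vowel flanked by voiceless consonants /k/ and /f/, so it deletes.
Surface form: [vttxdegkfe].

vttxdegkfe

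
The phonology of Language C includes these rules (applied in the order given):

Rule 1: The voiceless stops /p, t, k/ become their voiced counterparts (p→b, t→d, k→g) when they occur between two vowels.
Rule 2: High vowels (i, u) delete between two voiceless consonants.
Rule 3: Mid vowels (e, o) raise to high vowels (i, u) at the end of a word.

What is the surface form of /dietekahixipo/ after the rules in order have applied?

Rule 1 (intervocalic voicing): /t/ is a voiceless stop between vowels /e/ and /e/, so it voices to [d]. /k/ is a voiceless stop between vowels /e/ and /a/, so it voices to [g]. /p/ is a voiceless stop between vowels /i/ and /o/, so it voices to [b]. /dietekahixipo/ → diedegahixibo.
Rule 2 (high vowel syncope): /i/ is a high vowel flanked by voiceless consonants /h/ and /x/, so it deletes. /diedegahixibo/ → diedegahxibo.
Rule 3 (final vowel raising): /o/ is a mid vowel in word-final position, so it raises to [u]. /diedegahxibo/ → diedegahxibu.

diedegahxibu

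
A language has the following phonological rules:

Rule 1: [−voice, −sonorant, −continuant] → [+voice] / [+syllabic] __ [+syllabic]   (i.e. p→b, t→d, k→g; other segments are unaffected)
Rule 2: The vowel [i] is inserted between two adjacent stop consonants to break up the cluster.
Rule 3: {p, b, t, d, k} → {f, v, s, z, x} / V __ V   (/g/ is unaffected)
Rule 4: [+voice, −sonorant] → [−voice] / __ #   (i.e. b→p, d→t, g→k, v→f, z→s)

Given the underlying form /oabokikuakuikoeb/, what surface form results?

oavogiguaguigoep

Rule 1 (intervocalic voicing): /k/ is a voiceless stop between vowels /o/ and /i/, so it voices to [g]. /k/ is a voiceless stop between vowels /i/ and /u/, so it voices to [g]. /k/ is a voiceless stop between vowels /a/ and /u/, so it voices to [g]. /k/ is a voiceless stop between vowels /i/ and /o/, so it voices to [g]. /oabokikuakuikoeb/ → oabogiguaguigoeb.
Rule 2 (stop-cluster i-epenthesis): no segment meets the environment; /oabogiguaguigoeb/ is unchanged.
Rule 3 (intervocalic spirantization): /b/ is a stop between vowels /a/ and /o/, so it spirantizes to the fricative [v]. /oabogiguaguigoeb/ → oavogiguaguigoeb.
Rule 4 (final devoicing): /b/ is a voiced obstruent in word-final position, so it devoices to [p]. /oavogiguaguigoeb/ → oavogiguaguigoep.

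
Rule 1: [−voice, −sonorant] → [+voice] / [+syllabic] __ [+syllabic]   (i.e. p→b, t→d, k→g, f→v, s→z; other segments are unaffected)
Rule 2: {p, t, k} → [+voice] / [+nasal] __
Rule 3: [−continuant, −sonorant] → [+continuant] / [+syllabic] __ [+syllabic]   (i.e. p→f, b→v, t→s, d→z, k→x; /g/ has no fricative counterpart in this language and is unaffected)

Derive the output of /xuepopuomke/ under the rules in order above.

xuevovuomge

Rule 1 (intervocalic voicing): /p/ is a voiceless obstruent between vowels /e/ and /o/, so it voices to [b]. /p/ is a voiceless obstruent between vowels /o/ and /u/, so it voices to [b]. /xuepopuomke/ → xuebobuomke.
Rule 2 (post-nasal voicing): /k/ is a voiceless stop immediately after the nasal /m/, so it voices to [g]. /xuebobuomke/ → xuebobuomge.
Rule 3 (intervocalic spirantization): /b/ is a stop between vowels /e/ and /o/, so it spirantizes to the fricative [v]. /b/ is a stop between vowels /o/ and /u/, so it spirantizes to the fricative [v]. /xuebobuomge/ → xuevovuomge.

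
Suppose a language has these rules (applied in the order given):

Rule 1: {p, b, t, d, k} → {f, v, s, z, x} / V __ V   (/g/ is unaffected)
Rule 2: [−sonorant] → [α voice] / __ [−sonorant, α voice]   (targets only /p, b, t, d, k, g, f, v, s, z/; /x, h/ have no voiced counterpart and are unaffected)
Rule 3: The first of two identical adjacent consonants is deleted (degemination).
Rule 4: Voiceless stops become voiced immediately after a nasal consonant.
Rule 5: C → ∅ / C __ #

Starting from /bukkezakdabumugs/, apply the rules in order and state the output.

bukezagdavumuk

Rule 1 (intervocalic spirantization): /b/ is a stop between vowels /a/ and /u/, so it spirantizes to the fricative [v]. /bukkezakdabumugs/ → bukkezakdavumugs.
Rule 2 (regressive voicing assimilation): /k/ precedes the voiced obstruent /d/, so it voices to [g] by assimilation. /g/ precedes the voiceless obstruent /s/, so it devoices to [k] by assimilation. /bukkezakdavumugs/ → bukkezagdavumuks.
Rule 3 (degemination): /kk/ is a geminate; the first /k/ deletes. /bukkezagdavumuks/ → bukezagdavumuks.
Rule 4 (post-nasal voicing): no segment meets the environment; /bukezagdavumuks/ is unchanged.
Rule 5 (final cluster simplification): /s/ is the second consonant of a word-final cluster /ks/, so it deletes. /bukezagdavumuks/ → bukezagdavumuk.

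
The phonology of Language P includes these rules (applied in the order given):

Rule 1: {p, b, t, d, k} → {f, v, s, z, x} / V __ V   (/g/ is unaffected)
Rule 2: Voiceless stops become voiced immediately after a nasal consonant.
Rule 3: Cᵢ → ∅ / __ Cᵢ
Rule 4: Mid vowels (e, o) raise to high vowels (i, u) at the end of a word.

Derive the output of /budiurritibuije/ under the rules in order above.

Rule 1 (intervocalic spirantization): /d/ is a stop between vowels /u/ and /i/, so it spirantizes to the fricative [z]. /t/ is a stop between vowels /i/ and /i/, so it spirantizes to the fricative [s]. /b/ is a stop between vowels /i/ and /u/, so it spirantizes to the fricative [v]. /budiurritibuije/ → buziurrisivuije.
Rule 2 (post-nasal voicing): no segment meets the environment; /buziurrisivuije/ is unchanged.
Rule 3 (degemination): /rr/ is a geminate; the first /r/ deletes. /buziurrisivuije/ → buziurisivuije.
Rule 4 (final vowel raising): /e/ is a mid vowel in word-final position, so it raises to [i]. /buziurisivuije/ → buziurisivuiji.

buziurisivuiji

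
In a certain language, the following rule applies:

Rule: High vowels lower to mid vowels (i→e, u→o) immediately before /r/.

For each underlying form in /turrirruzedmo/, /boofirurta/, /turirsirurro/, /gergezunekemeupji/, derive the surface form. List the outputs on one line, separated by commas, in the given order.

torrerruzedmo, booferorta, torerserorro, gergezunekemeupji

/turrirruzedmo/: /u/ is a high vowel immediately before /r/, so it lowers to [o]. /i/ is a high vowel immediately before /r/, so it lowers to [e]. → [torrerruzedmo].
/boofirurta/: /i/ is a high vowel immediately before /r/, so it lowers to [e]. /u/ is a high vowel immediately before /r/, so it lowers to [o]. → [booferorta].
/turirsirurro/: /u/ is a high vowel immediately before /r/, so it lowers to [o]. /i/ is a high vowel immediately before /r/, so it lowers to [e]. /i/ is a high vowel immediately before /r/, so it lowers to [e]. /u/ is a high vowel immediately before /r/, so it lowers to [o]. → [torerserorro].
/gergezunekemeupji/: the rule's environment is not met; surfaces unchanged as [gergezunekemeupji].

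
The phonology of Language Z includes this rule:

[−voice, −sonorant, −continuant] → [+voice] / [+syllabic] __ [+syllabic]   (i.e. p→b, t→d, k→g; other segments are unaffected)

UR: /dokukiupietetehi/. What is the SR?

dogugiubiededehi

/k/ is a voiceless stop between vowels /o/ and /u/, so it voices to [g].
/k/ is a voiceless stop between vowels /u/ and /i/, so it voices to [g].
/p/ is a voiceless stop between vowels /u/ and /i/, so it voices to [b].
/t/ is a voiceless stop between vowels /e/ and /e/, so it voices to [d].
/t/ is a voiceless stop between vowels /e/ and /e/, so it voices to [d].
Surface form: [dogugiubiededehi].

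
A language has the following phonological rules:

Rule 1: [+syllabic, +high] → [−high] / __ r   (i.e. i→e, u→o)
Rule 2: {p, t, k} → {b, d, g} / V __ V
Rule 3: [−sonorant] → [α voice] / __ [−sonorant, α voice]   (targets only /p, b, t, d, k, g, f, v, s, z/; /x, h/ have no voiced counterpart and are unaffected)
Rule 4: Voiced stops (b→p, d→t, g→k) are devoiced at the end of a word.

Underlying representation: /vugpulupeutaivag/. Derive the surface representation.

Rule 1 (pre-rhotic lowering): no segment meets the environment; /vugpulupeutaivag/ is unchanged.
Rule 2 (intervocalic voicing): /p/ is a voiceless stop between vowels /u/ and /e/, so it voices to [b]. /t/ is a voiceless stop between vowels /u/ and /a/, so it voices to [d]. /vugpulupeutaivag/ → vugpulubeudaivag.
Rule 3 (regressive voicing assimilation): /g/ precedes the voiceless obstruent /p/, so it devoices to [k] by assimilation. /vugpulubeudaivag/ → vukpulubeudaivag.
Rule 4 (final devoicing): /g/ is a voiced stop in word-final position, so it devoices to [k]. /vukpulubeudaivag/ → vukpulubeudaivak.

vukpulubeudaivak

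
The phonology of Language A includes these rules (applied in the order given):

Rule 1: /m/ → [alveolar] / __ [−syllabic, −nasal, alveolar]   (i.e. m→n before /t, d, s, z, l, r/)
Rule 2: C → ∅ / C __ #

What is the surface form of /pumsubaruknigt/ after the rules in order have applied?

Rule 1 (nasal place assimilation): /m/ precedes the alveolar consonant /s/, so it assimilates in place to [n]. /pumsubaruknigt/ → punsubaruknigt.
Rule 2 (final cluster simplification): /t/ is the second consonant of a word-final cluster /gt/, so it deletes. /punsubaruknigt/ → punsubaruknig.

punsubaruknig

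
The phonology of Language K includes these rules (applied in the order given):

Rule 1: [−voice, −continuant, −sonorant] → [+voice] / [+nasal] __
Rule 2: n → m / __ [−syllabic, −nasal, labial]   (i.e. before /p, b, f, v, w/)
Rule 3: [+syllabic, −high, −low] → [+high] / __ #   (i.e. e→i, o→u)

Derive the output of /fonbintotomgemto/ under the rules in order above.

fombindotomgemdu

Rule 1 (post-nasal voicing): /t/ is a voiceless stop immediately after the nasal /n/, so it voices to [d]. /t/ is a voiceless stop immediately after the nasal /m/, so it voices to [d]. /fonbintotomgemto/ → fonbindotomgemdo.
Rule 2 (nasal place assimilation): /n/ precedes the labial consonant /b/, so it assimilates in place to [m]. /fonbindotomgemdo/ → fombindotomgemdo.
Rule 3 (final vowel raising): /o/ is a mid vowel in word-final position, so it raises to [u]. /fombindotomgemdo/ → fombindotomgemdu.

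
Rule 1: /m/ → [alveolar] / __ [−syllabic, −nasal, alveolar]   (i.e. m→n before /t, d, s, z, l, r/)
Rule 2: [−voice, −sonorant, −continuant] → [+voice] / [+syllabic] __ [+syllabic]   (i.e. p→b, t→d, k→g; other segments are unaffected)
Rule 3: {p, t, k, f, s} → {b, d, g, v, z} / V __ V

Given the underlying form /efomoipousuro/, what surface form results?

evomoibouzuro

Rule 1 (nasal place assimilation): no segment meets the environment; /efomoipousuro/ is unchanged.
Rule 2 (intervocalic voicing): /p/ is a voiceless stop between vowels /i/ and /o/, so it voices to [b]. /efomoipousuro/ → efomoibousuro.
Rule 3 (intervocalic voicing): /f/ is a voiceless obstruent between vowels /e/ and /o/, so it voices to [v]. /s/ is a voiceless obstruent between vowels /u/ and /u/, so it voices to [z]. /efomoibousuro/ → evomoibouzuro.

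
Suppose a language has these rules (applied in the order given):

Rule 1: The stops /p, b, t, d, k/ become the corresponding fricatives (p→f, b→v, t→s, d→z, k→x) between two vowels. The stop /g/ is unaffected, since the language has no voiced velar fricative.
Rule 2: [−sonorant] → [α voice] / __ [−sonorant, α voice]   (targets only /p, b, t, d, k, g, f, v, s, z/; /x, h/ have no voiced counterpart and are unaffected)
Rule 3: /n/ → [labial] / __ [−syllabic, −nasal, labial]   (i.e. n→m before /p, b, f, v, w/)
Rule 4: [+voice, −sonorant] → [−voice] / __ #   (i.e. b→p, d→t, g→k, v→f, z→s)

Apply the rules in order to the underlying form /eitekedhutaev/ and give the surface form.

eisexethusaef

Rule 1 (intervocalic spirantization): /t/ is a stop between vowels /i/ and /e/, so it spirantizes to the fricative [s]. /k/ is a stop between vowels /e/ and /e/, so it spirantizes to the fricative [x]. /t/ is a stop between vowels /u/ and /a/, so it spirantizes to the fricative [s]. /eitekedhutaev/ → eisexedhusaev.
Rule 2 (regressive voicing assimilation): /d/ precedes the voiceless obstruent /h/, so it devoices to [t] by assimilation. /eisexedhusaev/ → eisexethusaev.
Rule 3 (nasal place assimilation): no segment meets the environment; /eisexethusaev/ is unchanged.
Rule 4 (final devoicing): /v/ is a voiced obstruent in word-final position, so it devoices to [f]. /eisexethusaev/ → eisexethusaef.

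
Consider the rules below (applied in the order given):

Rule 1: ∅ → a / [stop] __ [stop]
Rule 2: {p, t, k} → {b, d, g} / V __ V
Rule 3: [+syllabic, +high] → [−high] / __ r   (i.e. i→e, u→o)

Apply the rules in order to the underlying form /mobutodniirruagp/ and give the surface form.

Rule 1 (stop-cluster a-epenthesis): /g/ and /p/ form a stop–stop cluster, so [a] is inserted between them. /mobutodniirruagp/ → mobutodniirruagap.
Rule 2 (intervocalic voicing): /t/ is a voiceless stop between vowels /u/ and /o/, so it voices to [d]. /mobutodniirruagap/ → mobudodniirruagap.
Rule 3 (pre-rhotic lowering): /i/ is a high vowel immediately before /r/, so it lowers to [e]. /mobudodniirruagap/ → mobudodnierruagap.

mobudodnierruagap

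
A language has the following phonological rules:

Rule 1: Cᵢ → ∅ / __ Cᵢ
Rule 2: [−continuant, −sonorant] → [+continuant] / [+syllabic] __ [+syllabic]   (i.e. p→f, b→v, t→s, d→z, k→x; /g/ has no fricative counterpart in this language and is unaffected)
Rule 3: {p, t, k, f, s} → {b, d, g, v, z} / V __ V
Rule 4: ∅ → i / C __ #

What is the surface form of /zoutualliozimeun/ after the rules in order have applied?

zouzualiozimeuni

Rule 1 (degemination): /ll/ is a geminate; the first /l/ deletes. /zoutualliozimeun/ → zoutualiozimeun.
Rule 2 (intervocalic spirantization): /t/ is a stop between vowels /u/ and /u/, so it spirantizes to the fricative [s]. /zoutualiozimeun/ → zousualiozimeun.
Rule 3 (intervocalic voicing): /s/ is a voiceless obstruent between vowels /u/ and /u/, so it voices to [z]. /zousualiozimeun/ → zouzualiozimeun.
Rule 4 (final i-epenthesis): the form ends in the consonant /n/, so [i] is inserted word-finally. /zouzualiozimeun/ → zouzualiozimeuni.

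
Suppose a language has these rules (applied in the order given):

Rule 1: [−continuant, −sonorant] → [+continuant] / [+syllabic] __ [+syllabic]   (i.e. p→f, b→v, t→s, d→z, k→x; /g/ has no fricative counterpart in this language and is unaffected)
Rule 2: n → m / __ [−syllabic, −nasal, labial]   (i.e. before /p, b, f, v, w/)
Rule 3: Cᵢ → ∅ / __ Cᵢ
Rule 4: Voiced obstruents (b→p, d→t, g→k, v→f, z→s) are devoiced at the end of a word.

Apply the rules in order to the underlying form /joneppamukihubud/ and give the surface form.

jonepamuxihuvut

Rule 1 (intervocalic spirantization): /k/ is a stop between vowels /u/ and /i/, so it spirantizes to the fricative [x]. /b/ is a stop between vowels /u/ and /u/, so it spirantizes to the fricative [v]. /joneppamukihubud/ → joneppamuxihuvud.
Rule 2 (nasal place assimilation): no segment meets the environment; /joneppamuxihuvud/ is unchanged.
Rule 3 (degemination): /pp/ is a geminate; the first /p/ deletes. /joneppamuxihuvud/ → jonepamuxihuvud.
Rule 4 (final devoicing): /d/ is a voiced obstruent in word-final position, so it devoices to [t]. /jonepamuxihuvud/ → jonepamuxihuvut.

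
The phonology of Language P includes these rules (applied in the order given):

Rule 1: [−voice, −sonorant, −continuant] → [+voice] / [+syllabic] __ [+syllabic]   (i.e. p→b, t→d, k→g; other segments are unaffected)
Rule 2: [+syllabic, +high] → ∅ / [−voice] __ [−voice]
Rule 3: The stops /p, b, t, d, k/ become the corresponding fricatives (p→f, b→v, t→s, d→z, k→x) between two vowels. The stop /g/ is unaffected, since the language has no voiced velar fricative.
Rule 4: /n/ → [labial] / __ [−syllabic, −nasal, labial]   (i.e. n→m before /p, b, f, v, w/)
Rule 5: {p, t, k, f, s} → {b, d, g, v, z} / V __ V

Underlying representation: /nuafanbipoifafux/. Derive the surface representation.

Rule 1 (intervocalic voicing): /p/ is a voiceless stop between vowels /i/ and /o/, so it voices to [b]. /nuafanbipoifafux/ → nuafanbiboifafux.
Rule 2 (high vowel syncope): /u/ is a high vowel flanked by voiceless consonants /f/ and /x/, so it deletes. /nuafanbiboifafux/ → nuafanbiboifafx.
Rule 3 (intervocalic spirantization): /b/ is a stop between vowels /i/ and /o/, so it spirantizes to the fricative [v]. /nuafanbiboifafx/ → nuafanbivoifafx.
Rule 4 (nasal place assimilation): /n/ precedes the labial consonant /b/, so it assimilates in place to [m]. /nuafanbivoifafx/ → nuafambivoifafx.
Rule 5 (intervocalic voicing): /f/ is a voiceless obstruent between vowels /a/ and /a/, so it voices to [v]. /f/ is a voiceless obstruent between vowels /i/ and /a/, so it voices to [v]. /nuafambivoifafx/ → nuavambivoivafx.

nuavambivoivafx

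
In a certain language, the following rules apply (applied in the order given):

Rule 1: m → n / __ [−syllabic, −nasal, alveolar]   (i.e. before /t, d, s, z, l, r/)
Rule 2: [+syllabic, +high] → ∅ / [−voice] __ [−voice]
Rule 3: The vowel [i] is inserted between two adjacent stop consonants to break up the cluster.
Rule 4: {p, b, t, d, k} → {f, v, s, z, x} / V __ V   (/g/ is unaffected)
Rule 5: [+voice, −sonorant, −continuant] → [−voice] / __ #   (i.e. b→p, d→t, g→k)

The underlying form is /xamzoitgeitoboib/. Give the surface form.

xanzoisigeisovoip

Rule 1 (nasal place assimilation): /m/ precedes the alveolar consonant /z/, so it assimilates in place to [n]. /xamzoitgeitoboib/ → xanzoitgeitoboib.
Rule 2 (high vowel syncope): no segment meets the environment; /xanzoitgeitoboib/ is unchanged.
Rule 3 (stop-cluster i-epenthesis): /t/ and /g/ form a stop–stop cluster, so [i] is inserted between them. /xanzoitgeitoboib/ → xanzoitigeitoboib.
Rule 4 (intervocalic spirantization): /t/ is a stop between vowels /i/ and /i/, so it spirantizes to the fricative [s]. /t/ is a stop between vowels /i/ and /o/, so it spirantizes to the fricative [s]. /b/ is a stop between vowels /o/ and /o/, so it spirantizes to the fricative [v]. /xanzoitigeitoboib/ → xanzoisigeisovoib.
Rule 5 (final devoicing): /b/ is a voiced stop in word-final position, so it devoices to [p]. /xanzoisigeisovoib/ → xanzoisigeisovoip.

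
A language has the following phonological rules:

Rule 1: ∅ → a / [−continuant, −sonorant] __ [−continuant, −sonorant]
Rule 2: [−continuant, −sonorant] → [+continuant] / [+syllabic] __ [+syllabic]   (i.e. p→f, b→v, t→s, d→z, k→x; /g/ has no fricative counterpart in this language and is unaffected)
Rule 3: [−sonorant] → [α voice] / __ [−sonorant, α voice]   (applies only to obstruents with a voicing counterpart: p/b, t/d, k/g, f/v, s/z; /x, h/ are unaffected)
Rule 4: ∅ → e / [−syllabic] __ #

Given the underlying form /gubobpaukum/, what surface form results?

guvovafauxume

Rule 1 (stop-cluster a-epenthesis): /b/ and /p/ form a stop–stop cluster, so [a] is inserted between them. /gubobpaukum/ → gubobapaukum.
Rule 2 (intervocalic spirantization): /b/ is a stop between vowels /u/ and /o/, so it spirantizes to the fricative [v]. /b/ is a stop between vowels /o/ and /a/, so it spirantizes to the fricative [v]. /p/ is a stop between vowels /a/ and /a/, so it spirantizes to the fricative [f]. /k/ is a stop between vowels /u/ and /u/, so it spirantizes to the fricative [x]. /gubobapaukum/ → guvovafauxum.
Rule 3 (regressive voicing assimilation): no segment meets the environment; /guvovafauxum/ is unchanged.
Rule 4 (final e-epenthesis): the form ends in the consonant /m/, so [e] is inserted word-finally. /guvovafauxum/ → guvovafauxume.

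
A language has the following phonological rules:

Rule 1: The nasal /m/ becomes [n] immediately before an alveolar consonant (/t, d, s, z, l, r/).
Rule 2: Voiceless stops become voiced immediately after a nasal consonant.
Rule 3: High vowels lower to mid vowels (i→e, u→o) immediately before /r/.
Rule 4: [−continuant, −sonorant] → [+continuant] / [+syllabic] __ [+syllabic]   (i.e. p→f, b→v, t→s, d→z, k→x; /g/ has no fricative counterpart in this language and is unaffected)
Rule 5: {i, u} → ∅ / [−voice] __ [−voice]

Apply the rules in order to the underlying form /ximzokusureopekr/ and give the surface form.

Rule 1 (nasal place assimilation): /m/ precedes the alveolar consonant /z/, so it assimilates in place to [n]. /ximzokusureopekr/ → xinzokusureopekr.
Rule 2 (post-nasal voicing): no segment meets the environment; /xinzokusureopekr/ is unchanged.
Rule 3 (pre-rhotic lowering): /u/ is a high vowel immediately before /r/, so it lowers to [o]. /xinzokusureopekr/ → xinzokusoreopekr.
Rule 4 (intervocalic spirantization): /k/ is a stop between vowels /o/ and /u/, so it spirantizes to the fricative [x]. /p/ is a stop between vowels /o/ and /e/, so it spirantizes to the fricative [f]. /xinzokusoreopekr/ → xinzoxusoreofekr.
Rule 5 (high vowel syncope): /u/ is a high vowel flanked by voiceless consonants /x/ and /s/, so it deletes. /xinzoxusoreofekr/ → xinzoxsoreofekr.

xinzoxsoreofekr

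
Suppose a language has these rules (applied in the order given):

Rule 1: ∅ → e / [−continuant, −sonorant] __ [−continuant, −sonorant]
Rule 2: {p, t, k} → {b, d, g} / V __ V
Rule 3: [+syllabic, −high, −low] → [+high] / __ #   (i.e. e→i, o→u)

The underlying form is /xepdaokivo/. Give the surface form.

xebedaogivu

Rule 1 (stop-cluster e-epenthesis): /p/ and /d/ form a stop–stop cluster, so [e] is inserted between them. /xepdaokivo/ → xepedaokivo.
Rule 2 (intervocalic voicing): /p/ is a voiceless stop between vowels /e/ and /e/, so it voices to [b]. /k/ is a voiceless stop between vowels /o/ and /i/, so it voices to [g]. /xepedaokivo/ → xebedaogivo.
Rule 3 (final vowel raising): /o/ is a mid vowel in word-final position, so it raises to [u]. /xebedaogivo/ → xebedaogivu.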